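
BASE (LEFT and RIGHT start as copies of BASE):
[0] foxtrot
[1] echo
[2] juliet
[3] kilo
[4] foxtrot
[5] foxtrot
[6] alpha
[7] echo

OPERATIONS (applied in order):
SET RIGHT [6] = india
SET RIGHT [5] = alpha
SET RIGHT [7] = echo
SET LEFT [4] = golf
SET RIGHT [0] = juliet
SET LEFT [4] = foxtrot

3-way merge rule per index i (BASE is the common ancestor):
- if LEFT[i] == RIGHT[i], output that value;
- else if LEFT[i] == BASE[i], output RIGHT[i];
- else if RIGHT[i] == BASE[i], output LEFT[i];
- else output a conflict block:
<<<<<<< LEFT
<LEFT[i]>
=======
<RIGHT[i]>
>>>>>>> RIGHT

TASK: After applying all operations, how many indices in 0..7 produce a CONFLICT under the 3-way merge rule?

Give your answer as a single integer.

Final LEFT:  [foxtrot, echo, juliet, kilo, foxtrot, foxtrot, alpha, echo]
Final RIGHT: [juliet, echo, juliet, kilo, foxtrot, alpha, india, echo]
i=0: L=foxtrot=BASE, R=juliet -> take RIGHT -> juliet
i=1: L=echo R=echo -> agree -> echo
i=2: L=juliet R=juliet -> agree -> juliet
i=3: L=kilo R=kilo -> agree -> kilo
i=4: L=foxtrot R=foxtrot -> agree -> foxtrot
i=5: L=foxtrot=BASE, R=alpha -> take RIGHT -> alpha
i=6: L=alpha=BASE, R=india -> take RIGHT -> india
i=7: L=echo R=echo -> agree -> echo
Conflict count: 0

Answer: 0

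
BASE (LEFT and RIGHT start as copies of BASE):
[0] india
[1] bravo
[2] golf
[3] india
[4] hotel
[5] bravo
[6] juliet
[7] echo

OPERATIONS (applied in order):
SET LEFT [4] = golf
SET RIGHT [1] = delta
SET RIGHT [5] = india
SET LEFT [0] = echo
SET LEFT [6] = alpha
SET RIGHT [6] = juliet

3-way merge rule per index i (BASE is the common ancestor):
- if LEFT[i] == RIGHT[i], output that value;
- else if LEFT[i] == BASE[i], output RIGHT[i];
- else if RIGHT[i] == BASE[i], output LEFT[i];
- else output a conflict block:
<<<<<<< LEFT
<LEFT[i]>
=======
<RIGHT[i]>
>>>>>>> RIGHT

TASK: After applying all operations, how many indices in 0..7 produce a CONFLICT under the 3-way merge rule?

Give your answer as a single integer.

Final LEFT:  [echo, bravo, golf, india, golf, bravo, alpha, echo]
Final RIGHT: [india, delta, golf, india, hotel, india, juliet, echo]
i=0: L=echo, R=india=BASE -> take LEFT -> echo
i=1: L=bravo=BASE, R=delta -> take RIGHT -> delta
i=2: L=golf R=golf -> agree -> golf
i=3: L=india R=india -> agree -> india
i=4: L=golf, R=hotel=BASE -> take LEFT -> golf
i=5: L=bravo=BASE, R=india -> take RIGHT -> india
i=6: L=alpha, R=juliet=BASE -> take LEFT -> alpha
i=7: L=echo R=echo -> agree -> echo
Conflict count: 0

Answer: 0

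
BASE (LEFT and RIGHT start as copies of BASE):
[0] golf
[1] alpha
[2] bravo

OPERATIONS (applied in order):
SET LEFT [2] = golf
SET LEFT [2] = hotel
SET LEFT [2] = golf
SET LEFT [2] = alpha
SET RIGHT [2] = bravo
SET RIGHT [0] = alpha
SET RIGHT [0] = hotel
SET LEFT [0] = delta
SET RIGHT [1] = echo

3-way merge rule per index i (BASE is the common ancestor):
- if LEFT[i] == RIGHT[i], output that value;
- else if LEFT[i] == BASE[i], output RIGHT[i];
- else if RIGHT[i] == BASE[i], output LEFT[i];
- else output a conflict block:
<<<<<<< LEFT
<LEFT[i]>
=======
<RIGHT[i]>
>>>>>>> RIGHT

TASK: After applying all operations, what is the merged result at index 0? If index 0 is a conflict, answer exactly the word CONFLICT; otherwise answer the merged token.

Final LEFT:  [delta, alpha, alpha]
Final RIGHT: [hotel, echo, bravo]
i=0: BASE=golf L=delta R=hotel all differ -> CONFLICT
i=1: L=alpha=BASE, R=echo -> take RIGHT -> echo
i=2: L=alpha, R=bravo=BASE -> take LEFT -> alpha
Index 0 -> CONFLICT

Answer: CONFLICT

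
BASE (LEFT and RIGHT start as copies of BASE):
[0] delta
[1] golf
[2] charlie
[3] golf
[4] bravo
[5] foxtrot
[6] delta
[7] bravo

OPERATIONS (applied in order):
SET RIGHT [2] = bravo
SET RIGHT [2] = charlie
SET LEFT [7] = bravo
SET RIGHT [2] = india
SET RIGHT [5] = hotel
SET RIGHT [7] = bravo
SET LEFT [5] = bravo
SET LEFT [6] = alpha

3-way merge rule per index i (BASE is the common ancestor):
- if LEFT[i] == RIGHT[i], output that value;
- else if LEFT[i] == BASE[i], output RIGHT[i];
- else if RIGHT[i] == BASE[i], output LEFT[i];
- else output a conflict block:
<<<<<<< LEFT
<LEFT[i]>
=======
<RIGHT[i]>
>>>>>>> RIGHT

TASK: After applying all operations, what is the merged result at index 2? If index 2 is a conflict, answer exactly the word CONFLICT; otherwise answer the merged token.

Final LEFT:  [delta, golf, charlie, golf, bravo, bravo, alpha, bravo]
Final RIGHT: [delta, golf, india, golf, bravo, hotel, delta, bravo]
i=0: L=delta R=delta -> agree -> delta
i=1: L=golf R=golf -> agree -> golf
i=2: L=charlie=BASE, R=india -> take RIGHT -> india
i=3: L=golf R=golf -> agree -> golf
i=4: L=bravo R=bravo -> agree -> bravo
i=5: BASE=foxtrot L=bravo R=hotel all differ -> CONFLICT
i=6: L=alpha, R=delta=BASE -> take LEFT -> alpha
i=7: L=bravo R=bravo -> agree -> bravo
Index 2 -> india

Answer: india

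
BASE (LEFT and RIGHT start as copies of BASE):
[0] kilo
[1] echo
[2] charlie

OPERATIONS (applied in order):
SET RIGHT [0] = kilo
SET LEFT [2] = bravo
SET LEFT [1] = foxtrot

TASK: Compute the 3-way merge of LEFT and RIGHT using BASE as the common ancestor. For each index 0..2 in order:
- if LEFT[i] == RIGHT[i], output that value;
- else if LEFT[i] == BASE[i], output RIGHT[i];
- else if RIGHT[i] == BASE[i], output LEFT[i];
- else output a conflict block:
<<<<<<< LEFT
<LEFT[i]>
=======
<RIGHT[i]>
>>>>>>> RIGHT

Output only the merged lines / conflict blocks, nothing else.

Answer: kilo
foxtrot
bravo

Derivation:
Final LEFT:  [kilo, foxtrot, bravo]
Final RIGHT: [kilo, echo, charlie]
i=0: L=kilo R=kilo -> agree -> kilo
i=1: L=foxtrot, R=echo=BASE -> take LEFT -> foxtrot
i=2: L=bravo, R=charlie=BASE -> take LEFT -> bravo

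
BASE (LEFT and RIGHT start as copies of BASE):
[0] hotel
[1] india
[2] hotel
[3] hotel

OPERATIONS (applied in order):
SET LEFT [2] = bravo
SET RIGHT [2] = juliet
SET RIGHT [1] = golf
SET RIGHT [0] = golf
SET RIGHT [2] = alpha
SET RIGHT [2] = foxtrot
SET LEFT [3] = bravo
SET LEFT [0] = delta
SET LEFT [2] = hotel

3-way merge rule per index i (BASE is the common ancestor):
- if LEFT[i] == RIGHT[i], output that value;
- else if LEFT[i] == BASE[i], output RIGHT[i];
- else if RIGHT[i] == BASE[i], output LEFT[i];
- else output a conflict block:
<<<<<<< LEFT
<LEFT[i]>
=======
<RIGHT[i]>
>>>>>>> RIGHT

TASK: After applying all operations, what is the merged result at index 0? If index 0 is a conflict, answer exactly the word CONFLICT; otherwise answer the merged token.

Answer: CONFLICT

Derivation:
Final LEFT:  [delta, india, hotel, bravo]
Final RIGHT: [golf, golf, foxtrot, hotel]
i=0: BASE=hotel L=delta R=golf all differ -> CONFLICT
i=1: L=india=BASE, R=golf -> take RIGHT -> golf
i=2: L=hotel=BASE, R=foxtrot -> take RIGHT -> foxtrot
i=3: L=bravo, R=hotel=BASE -> take LEFT -> bravo
Index 0 -> CONFLICT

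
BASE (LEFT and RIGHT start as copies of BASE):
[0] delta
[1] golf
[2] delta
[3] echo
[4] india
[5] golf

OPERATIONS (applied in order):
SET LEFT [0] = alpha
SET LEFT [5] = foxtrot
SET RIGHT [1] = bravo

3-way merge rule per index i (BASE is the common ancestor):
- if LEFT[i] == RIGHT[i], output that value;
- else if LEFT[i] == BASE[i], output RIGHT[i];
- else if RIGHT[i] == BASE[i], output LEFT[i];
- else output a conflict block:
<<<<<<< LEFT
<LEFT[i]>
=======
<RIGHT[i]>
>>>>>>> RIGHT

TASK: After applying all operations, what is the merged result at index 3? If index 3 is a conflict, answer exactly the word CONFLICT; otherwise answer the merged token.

Final LEFT:  [alpha, golf, delta, echo, india, foxtrot]
Final RIGHT: [delta, bravo, delta, echo, india, golf]
i=0: L=alpha, R=delta=BASE -> take LEFT -> alpha
i=1: L=golf=BASE, R=bravo -> take RIGHT -> bravo
i=2: L=delta R=delta -> agree -> delta
i=3: L=echo R=echo -> agree -> echo
i=4: L=india R=india -> agree -> india
i=5: L=foxtrot, R=golf=BASE -> take LEFT -> foxtrot
Index 3 -> echo

Answer: echo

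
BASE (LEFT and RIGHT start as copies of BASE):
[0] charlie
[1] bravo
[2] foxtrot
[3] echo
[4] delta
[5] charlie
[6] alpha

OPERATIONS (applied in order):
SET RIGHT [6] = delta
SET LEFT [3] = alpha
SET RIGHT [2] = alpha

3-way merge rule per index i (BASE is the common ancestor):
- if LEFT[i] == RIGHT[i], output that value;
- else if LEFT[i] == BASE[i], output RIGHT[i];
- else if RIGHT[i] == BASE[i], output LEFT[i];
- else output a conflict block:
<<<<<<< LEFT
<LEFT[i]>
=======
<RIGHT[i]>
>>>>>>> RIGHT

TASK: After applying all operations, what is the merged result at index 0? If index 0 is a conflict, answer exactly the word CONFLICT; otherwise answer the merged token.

Final LEFT:  [charlie, bravo, foxtrot, alpha, delta, charlie, alpha]
Final RIGHT: [charlie, bravo, alpha, echo, delta, charlie, delta]
i=0: L=charlie R=charlie -> agree -> charlie
i=1: L=bravo R=bravo -> agree -> bravo
i=2: L=foxtrot=BASE, R=alpha -> take RIGHT -> alpha
i=3: L=alpha, R=echo=BASE -> take LEFT -> alpha
i=4: L=delta R=delta -> agree -> delta
i=5: L=charlie R=charlie -> agree -> charlie
i=6: L=alpha=BASE, R=delta -> take RIGHT -> delta
Index 0 -> charlie

Answer: charlie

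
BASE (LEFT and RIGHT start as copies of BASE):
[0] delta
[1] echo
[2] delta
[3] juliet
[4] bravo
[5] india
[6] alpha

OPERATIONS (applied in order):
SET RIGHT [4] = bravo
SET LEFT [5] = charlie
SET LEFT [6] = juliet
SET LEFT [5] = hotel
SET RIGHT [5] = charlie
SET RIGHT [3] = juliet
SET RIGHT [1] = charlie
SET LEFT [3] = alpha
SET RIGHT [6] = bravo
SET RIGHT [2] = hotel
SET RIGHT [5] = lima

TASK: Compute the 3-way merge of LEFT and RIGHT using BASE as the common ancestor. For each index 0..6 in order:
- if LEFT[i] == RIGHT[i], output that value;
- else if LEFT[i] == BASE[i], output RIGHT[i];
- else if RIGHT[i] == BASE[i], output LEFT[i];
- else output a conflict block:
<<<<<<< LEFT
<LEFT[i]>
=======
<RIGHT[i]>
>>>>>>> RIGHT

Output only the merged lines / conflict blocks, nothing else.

Answer: delta
charlie
hotel
alpha
bravo
<<<<<<< LEFT
hotel
=======
lima
>>>>>>> RIGHT
<<<<<<< LEFT
juliet
=======
bravo
>>>>>>> RIGHT

Derivation:
Final LEFT:  [delta, echo, delta, alpha, bravo, hotel, juliet]
Final RIGHT: [delta, charlie, hotel, juliet, bravo, lima, bravo]
i=0: L=delta R=delta -> agree -> delta
i=1: L=echo=BASE, R=charlie -> take RIGHT -> charlie
i=2: L=delta=BASE, R=hotel -> take RIGHT -> hotel
i=3: L=alpha, R=juliet=BASE -> take LEFT -> alpha
i=4: L=bravo R=bravo -> agree -> bravo
i=5: BASE=india L=hotel R=lima all differ -> CONFLICT
i=6: BASE=alpha L=juliet R=bravo all differ -> CONFLICT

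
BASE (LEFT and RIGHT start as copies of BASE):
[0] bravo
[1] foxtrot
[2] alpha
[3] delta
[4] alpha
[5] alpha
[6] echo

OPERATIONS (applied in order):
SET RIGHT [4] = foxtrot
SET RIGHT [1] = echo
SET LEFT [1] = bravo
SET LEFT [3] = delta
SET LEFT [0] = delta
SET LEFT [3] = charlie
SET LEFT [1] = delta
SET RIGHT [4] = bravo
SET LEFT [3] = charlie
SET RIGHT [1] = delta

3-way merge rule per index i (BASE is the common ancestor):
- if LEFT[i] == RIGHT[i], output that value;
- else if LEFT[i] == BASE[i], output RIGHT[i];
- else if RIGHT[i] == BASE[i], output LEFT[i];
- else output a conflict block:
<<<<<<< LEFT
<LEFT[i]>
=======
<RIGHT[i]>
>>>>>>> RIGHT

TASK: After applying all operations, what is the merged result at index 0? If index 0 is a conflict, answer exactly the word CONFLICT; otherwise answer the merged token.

Final LEFT:  [delta, delta, alpha, charlie, alpha, alpha, echo]
Final RIGHT: [bravo, delta, alpha, delta, bravo, alpha, echo]
i=0: L=delta, R=bravo=BASE -> take LEFT -> delta
i=1: L=delta R=delta -> agree -> delta
i=2: L=alpha R=alpha -> agree -> alpha
i=3: L=charlie, R=delta=BASE -> take LEFT -> charlie
i=4: L=alpha=BASE, R=bravo -> take RIGHT -> bravo
i=5: L=alpha R=alpha -> agree -> alpha
i=6: L=echo R=echo -> agree -> echo
Index 0 -> delta

Answer: delta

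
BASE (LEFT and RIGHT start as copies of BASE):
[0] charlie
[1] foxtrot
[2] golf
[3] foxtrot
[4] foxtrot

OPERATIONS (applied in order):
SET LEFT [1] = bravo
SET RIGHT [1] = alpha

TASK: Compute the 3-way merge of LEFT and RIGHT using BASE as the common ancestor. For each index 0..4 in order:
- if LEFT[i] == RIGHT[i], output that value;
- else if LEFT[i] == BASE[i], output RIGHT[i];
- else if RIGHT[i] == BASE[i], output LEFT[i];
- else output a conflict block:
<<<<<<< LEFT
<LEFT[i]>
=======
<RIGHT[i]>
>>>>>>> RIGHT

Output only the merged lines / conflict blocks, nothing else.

Answer: charlie
<<<<<<< LEFT
bravo
=======
alpha
>>>>>>> RIGHT
golf
foxtrot
foxtrot

Derivation:
Final LEFT:  [charlie, bravo, golf, foxtrot, foxtrot]
Final RIGHT: [charlie, alpha, golf, foxtrot, foxtrot]
i=0: L=charlie R=charlie -> agree -> charlie
i=1: BASE=foxtrot L=bravo R=alpha all differ -> CONFLICT
i=2: L=golf R=golf -> agree -> golf
i=3: L=foxtrot R=foxtrot -> agree -> foxtrot
i=4: L=foxtrot R=foxtrot -> agree -> foxtrot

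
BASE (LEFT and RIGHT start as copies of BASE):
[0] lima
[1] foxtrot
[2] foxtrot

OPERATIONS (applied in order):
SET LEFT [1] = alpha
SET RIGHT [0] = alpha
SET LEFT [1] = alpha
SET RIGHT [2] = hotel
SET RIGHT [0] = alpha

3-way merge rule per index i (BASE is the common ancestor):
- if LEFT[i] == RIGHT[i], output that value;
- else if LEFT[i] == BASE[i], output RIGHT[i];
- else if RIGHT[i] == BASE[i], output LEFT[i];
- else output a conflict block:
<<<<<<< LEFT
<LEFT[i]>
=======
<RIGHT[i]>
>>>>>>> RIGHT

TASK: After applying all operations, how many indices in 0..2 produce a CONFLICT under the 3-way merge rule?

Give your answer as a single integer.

Final LEFT:  [lima, alpha, foxtrot]
Final RIGHT: [alpha, foxtrot, hotel]
i=0: L=lima=BASE, R=alpha -> take RIGHT -> alpha
i=1: L=alpha, R=foxtrot=BASE -> take LEFT -> alpha
i=2: L=foxtrot=BASE, R=hotel -> take RIGHT -> hotel
Conflict count: 0

Answer: 0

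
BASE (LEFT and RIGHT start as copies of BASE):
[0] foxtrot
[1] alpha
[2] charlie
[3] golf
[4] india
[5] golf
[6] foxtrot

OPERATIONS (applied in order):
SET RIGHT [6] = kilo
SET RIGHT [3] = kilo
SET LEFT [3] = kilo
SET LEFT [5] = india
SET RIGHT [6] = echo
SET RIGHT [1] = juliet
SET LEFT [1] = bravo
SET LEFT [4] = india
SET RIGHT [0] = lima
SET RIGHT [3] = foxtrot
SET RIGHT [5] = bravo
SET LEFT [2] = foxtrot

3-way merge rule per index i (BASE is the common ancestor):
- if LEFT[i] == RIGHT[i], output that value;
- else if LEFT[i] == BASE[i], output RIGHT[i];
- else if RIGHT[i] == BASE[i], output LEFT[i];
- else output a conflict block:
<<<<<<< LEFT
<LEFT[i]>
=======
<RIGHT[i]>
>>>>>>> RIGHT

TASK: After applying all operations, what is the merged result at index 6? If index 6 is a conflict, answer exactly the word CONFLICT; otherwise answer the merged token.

Answer: echo

Derivation:
Final LEFT:  [foxtrot, bravo, foxtrot, kilo, india, india, foxtrot]
Final RIGHT: [lima, juliet, charlie, foxtrot, india, bravo, echo]
i=0: L=foxtrot=BASE, R=lima -> take RIGHT -> lima
i=1: BASE=alpha L=bravo R=juliet all differ -> CONFLICT
i=2: L=foxtrot, R=charlie=BASE -> take LEFT -> foxtrot
i=3: BASE=golf L=kilo R=foxtrot all differ -> CONFLICT
i=4: L=india R=india -> agree -> india
i=5: BASE=golf L=india R=bravo all differ -> CONFLICT
i=6: L=foxtrot=BASE, R=echo -> take RIGHT -> echo
Index 6 -> echo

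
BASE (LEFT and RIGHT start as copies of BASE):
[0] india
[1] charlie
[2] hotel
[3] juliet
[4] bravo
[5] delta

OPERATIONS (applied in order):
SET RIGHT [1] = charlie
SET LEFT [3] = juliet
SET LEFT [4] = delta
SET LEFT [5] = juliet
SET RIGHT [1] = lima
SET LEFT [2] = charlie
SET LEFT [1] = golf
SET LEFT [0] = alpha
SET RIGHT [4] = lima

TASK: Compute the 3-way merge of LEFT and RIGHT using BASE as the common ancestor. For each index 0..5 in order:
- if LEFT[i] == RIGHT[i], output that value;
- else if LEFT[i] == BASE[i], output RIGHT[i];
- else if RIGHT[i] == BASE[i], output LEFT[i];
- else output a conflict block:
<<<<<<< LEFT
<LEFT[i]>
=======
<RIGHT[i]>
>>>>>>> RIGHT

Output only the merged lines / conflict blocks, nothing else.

Answer: alpha
<<<<<<< LEFT
golf
=======
lima
>>>>>>> RIGHT
charlie
juliet
<<<<<<< LEFT
delta
=======
lima
>>>>>>> RIGHT
juliet

Derivation:
Final LEFT:  [alpha, golf, charlie, juliet, delta, juliet]
Final RIGHT: [india, lima, hotel, juliet, lima, delta]
i=0: L=alpha, R=india=BASE -> take LEFT -> alpha
i=1: BASE=charlie L=golf R=lima all differ -> CONFLICT
i=2: L=charlie, R=hotel=BASE -> take LEFT -> charlie
i=3: L=juliet R=juliet -> agree -> juliet
i=4: BASE=bravo L=delta R=lima all differ -> CONFLICT
i=5: L=juliet, R=delta=BASE -> take LEFT -> juliet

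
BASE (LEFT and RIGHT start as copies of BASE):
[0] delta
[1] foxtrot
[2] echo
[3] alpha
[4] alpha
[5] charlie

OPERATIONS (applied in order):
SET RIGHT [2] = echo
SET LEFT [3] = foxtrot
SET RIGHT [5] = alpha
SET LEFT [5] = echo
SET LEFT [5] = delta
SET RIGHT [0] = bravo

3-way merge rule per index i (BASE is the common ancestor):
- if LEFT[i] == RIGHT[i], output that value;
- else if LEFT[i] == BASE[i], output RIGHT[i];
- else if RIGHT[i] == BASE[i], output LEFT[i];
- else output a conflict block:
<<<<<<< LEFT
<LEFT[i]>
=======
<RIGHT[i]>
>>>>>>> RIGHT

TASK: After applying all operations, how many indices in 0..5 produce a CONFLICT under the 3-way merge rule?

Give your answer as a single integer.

Final LEFT:  [delta, foxtrot, echo, foxtrot, alpha, delta]
Final RIGHT: [bravo, foxtrot, echo, alpha, alpha, alpha]
i=0: L=delta=BASE, R=bravo -> take RIGHT -> bravo
i=1: L=foxtrot R=foxtrot -> agree -> foxtrot
i=2: L=echo R=echo -> agree -> echo
i=3: L=foxtrot, R=alpha=BASE -> take LEFT -> foxtrot
i=4: L=alpha R=alpha -> agree -> alpha
i=5: BASE=charlie L=delta R=alpha all differ -> CONFLICT
Conflict count: 1

Answer: 1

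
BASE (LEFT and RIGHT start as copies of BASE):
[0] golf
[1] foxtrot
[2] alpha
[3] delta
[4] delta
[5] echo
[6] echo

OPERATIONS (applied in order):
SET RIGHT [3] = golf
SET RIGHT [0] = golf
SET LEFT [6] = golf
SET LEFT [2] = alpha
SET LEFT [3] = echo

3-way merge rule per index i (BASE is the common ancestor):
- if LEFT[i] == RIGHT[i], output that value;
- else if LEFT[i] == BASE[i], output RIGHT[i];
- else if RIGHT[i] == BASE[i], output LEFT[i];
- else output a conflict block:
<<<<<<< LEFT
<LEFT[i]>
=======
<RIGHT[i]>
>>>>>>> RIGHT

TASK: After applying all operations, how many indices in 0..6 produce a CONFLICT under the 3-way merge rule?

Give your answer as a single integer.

Final LEFT:  [golf, foxtrot, alpha, echo, delta, echo, golf]
Final RIGHT: [golf, foxtrot, alpha, golf, delta, echo, echo]
i=0: L=golf R=golf -> agree -> golf
i=1: L=foxtrot R=foxtrot -> agree -> foxtrot
i=2: L=alpha R=alpha -> agree -> alpha
i=3: BASE=delta L=echo R=golf all differ -> CONFLICT
i=4: L=delta R=delta -> agree -> delta
i=5: L=echo R=echo -> agree -> echo
i=6: L=golf, R=echo=BASE -> take LEFT -> golf
Conflict count: 1

Answer: 1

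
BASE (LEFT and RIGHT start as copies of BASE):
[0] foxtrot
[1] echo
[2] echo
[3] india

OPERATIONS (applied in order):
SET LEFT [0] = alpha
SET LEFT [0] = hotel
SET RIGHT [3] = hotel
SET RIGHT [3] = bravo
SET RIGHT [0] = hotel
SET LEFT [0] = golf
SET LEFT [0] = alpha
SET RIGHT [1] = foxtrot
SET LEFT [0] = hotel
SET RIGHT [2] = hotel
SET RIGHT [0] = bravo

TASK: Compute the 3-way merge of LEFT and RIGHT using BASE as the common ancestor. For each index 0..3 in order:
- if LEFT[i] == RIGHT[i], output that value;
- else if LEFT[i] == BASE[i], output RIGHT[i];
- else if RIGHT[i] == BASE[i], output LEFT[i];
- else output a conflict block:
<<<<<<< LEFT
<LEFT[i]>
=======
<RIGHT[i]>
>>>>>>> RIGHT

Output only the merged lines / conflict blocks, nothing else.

Final LEFT:  [hotel, echo, echo, india]
Final RIGHT: [bravo, foxtrot, hotel, bravo]
i=0: BASE=foxtrot L=hotel R=bravo all differ -> CONFLICT
i=1: L=echo=BASE, R=foxtrot -> take RIGHT -> foxtrot
i=2: L=echo=BASE, R=hotel -> take RIGHT -> hotel
i=3: L=india=BASE, R=bravo -> take RIGHT -> bravo

Answer: <<<<<<< LEFT
hotel
=======
bravo
>>>>>>> RIGHT
foxtrot
hotel
bravo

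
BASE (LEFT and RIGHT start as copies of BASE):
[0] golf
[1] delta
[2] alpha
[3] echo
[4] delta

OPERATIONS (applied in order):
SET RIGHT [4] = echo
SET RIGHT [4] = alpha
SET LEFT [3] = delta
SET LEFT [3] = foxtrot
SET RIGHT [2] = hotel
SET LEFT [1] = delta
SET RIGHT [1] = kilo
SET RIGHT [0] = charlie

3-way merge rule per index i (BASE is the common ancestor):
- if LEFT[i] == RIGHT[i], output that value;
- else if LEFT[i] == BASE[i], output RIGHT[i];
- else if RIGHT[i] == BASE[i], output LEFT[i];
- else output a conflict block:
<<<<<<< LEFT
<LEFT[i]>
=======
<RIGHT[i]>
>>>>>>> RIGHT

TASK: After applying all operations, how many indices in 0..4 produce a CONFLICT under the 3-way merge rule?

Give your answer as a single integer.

Final LEFT:  [golf, delta, alpha, foxtrot, delta]
Final RIGHT: [charlie, kilo, hotel, echo, alpha]
i=0: L=golf=BASE, R=charlie -> take RIGHT -> charlie
i=1: L=delta=BASE, R=kilo -> take RIGHT -> kilo
i=2: L=alpha=BASE, R=hotel -> take RIGHT -> hotel
i=3: L=foxtrot, R=echo=BASE -> take LEFT -> foxtrot
i=4: L=delta=BASE, R=alpha -> take RIGHT -> alpha
Conflict count: 0

Answer: 0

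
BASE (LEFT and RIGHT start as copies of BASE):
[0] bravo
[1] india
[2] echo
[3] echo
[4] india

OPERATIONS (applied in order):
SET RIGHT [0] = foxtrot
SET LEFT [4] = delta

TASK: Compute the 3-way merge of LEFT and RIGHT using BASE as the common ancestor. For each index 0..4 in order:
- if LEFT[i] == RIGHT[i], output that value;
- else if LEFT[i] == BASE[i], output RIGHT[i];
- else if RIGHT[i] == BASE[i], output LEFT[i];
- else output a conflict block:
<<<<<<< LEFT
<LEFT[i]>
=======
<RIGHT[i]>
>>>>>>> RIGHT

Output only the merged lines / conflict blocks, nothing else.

Final LEFT:  [bravo, india, echo, echo, delta]
Final RIGHT: [foxtrot, india, echo, echo, india]
i=0: L=bravo=BASE, R=foxtrot -> take RIGHT -> foxtrot
i=1: L=india R=india -> agree -> india
i=2: L=echo R=echo -> agree -> echo
i=3: L=echo R=echo -> agree -> echo
i=4: L=delta, R=india=BASE -> take LEFT -> delta

Answer: foxtrot
india
echo
echo
delta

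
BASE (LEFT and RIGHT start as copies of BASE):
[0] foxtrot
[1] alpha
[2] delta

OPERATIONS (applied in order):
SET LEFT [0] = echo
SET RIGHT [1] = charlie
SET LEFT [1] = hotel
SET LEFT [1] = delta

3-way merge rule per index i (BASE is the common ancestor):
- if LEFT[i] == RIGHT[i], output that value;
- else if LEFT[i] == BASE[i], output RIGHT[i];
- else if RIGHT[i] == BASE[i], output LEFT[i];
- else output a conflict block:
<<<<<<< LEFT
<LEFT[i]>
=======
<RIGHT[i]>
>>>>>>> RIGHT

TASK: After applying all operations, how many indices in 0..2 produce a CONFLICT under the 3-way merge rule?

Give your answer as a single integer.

Answer: 1

Derivation:
Final LEFT:  [echo, delta, delta]
Final RIGHT: [foxtrot, charlie, delta]
i=0: L=echo, R=foxtrot=BASE -> take LEFT -> echo
i=1: BASE=alpha L=delta R=charlie all differ -> CONFLICT
i=2: L=delta R=delta -> agree -> delta
Conflict count: 1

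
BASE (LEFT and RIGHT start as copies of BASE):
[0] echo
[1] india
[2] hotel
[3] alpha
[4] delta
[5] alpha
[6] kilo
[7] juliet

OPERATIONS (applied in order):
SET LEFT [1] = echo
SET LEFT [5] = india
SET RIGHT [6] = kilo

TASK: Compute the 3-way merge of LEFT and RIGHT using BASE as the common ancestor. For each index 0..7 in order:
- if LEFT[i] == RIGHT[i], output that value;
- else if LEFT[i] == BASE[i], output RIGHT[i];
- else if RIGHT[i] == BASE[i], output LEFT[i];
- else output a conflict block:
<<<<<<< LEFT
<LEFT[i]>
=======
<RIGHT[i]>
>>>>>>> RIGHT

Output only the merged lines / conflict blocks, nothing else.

Answer: echo
echo
hotel
alpha
delta
india
kilo
juliet

Derivation:
Final LEFT:  [echo, echo, hotel, alpha, delta, india, kilo, juliet]
Final RIGHT: [echo, india, hotel, alpha, delta, alpha, kilo, juliet]
i=0: L=echo R=echo -> agree -> echo
i=1: L=echo, R=india=BASE -> take LEFT -> echo
i=2: L=hotel R=hotel -> agree -> hotel
i=3: L=alpha R=alpha -> agree -> alpha
i=4: L=delta R=delta -> agree -> delta
i=5: L=india, R=alpha=BASE -> take LEFT -> india
i=6: L=kilo R=kilo -> agree -> kilo
i=7: L=juliet R=juliet -> agree -> juliet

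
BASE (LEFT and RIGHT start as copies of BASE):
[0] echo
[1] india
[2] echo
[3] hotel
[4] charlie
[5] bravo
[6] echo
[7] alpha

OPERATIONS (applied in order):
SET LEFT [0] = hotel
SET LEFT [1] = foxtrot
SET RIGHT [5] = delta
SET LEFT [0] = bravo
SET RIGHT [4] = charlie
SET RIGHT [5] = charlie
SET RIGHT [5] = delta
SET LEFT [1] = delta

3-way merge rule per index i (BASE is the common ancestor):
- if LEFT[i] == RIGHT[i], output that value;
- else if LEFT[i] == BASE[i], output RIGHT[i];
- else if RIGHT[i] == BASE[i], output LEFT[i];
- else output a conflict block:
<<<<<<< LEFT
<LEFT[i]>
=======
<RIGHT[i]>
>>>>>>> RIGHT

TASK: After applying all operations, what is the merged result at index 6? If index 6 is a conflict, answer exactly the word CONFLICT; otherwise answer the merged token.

Answer: echo

Derivation:
Final LEFT:  [bravo, delta, echo, hotel, charlie, bravo, echo, alpha]
Final RIGHT: [echo, india, echo, hotel, charlie, delta, echo, alpha]
i=0: L=bravo, R=echo=BASE -> take LEFT -> bravo
i=1: L=delta, R=india=BASE -> take LEFT -> delta
i=2: L=echo R=echo -> agree -> echo
i=3: L=hotel R=hotel -> agree -> hotel
i=4: L=charlie R=charlie -> agree -> charlie
i=5: L=bravo=BASE, R=delta -> take RIGHT -> delta
i=6: L=echo R=echo -> agree -> echo
i=7: L=alpha R=alpha -> agree -> alpha
Index 6 -> echo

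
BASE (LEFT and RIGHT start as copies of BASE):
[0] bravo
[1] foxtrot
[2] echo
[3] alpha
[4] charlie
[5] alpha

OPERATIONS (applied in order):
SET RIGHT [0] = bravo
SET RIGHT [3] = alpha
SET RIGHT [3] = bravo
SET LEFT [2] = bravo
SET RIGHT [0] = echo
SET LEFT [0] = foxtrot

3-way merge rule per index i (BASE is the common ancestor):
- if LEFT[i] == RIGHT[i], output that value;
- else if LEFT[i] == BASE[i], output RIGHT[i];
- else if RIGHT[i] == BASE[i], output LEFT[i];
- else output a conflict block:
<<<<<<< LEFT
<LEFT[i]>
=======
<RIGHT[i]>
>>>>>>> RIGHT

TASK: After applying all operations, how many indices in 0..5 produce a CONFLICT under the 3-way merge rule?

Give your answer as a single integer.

Final LEFT:  [foxtrot, foxtrot, bravo, alpha, charlie, alpha]
Final RIGHT: [echo, foxtrot, echo, bravo, charlie, alpha]
i=0: BASE=bravo L=foxtrot R=echo all differ -> CONFLICT
i=1: L=foxtrot R=foxtrot -> agree -> foxtrot
i=2: L=bravo, R=echo=BASE -> take LEFT -> bravo
i=3: L=alpha=BASE, R=bravo -> take RIGHT -> bravo
i=4: L=charlie R=charlie -> agree -> charlie
i=5: L=alpha R=alpha -> agree -> alpha
Conflict count: 1

Answer: 1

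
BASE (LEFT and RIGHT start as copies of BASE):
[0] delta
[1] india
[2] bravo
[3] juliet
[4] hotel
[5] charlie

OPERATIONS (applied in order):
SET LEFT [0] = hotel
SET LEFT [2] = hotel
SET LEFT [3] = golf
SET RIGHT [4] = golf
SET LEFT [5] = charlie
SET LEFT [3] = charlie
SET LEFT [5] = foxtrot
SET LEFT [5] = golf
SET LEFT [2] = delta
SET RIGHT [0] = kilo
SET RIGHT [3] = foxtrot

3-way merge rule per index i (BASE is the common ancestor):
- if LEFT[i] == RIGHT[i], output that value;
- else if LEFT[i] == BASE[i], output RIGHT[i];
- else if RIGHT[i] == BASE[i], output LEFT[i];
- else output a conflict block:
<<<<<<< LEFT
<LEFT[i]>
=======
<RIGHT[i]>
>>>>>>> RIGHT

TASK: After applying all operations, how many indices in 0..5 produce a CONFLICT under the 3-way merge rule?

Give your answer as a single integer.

Answer: 2

Derivation:
Final LEFT:  [hotel, india, delta, charlie, hotel, golf]
Final RIGHT: [kilo, india, bravo, foxtrot, golf, charlie]
i=0: BASE=delta L=hotel R=kilo all differ -> CONFLICT
i=1: L=india R=india -> agree -> india
i=2: L=delta, R=bravo=BASE -> take LEFT -> delta
i=3: BASE=juliet L=charlie R=foxtrot all differ -> CONFLICT
i=4: L=hotel=BASE, R=golf -> take RIGHT -> golf
i=5: L=golf, R=charlie=BASE -> take LEFT -> golf
Conflict count: 2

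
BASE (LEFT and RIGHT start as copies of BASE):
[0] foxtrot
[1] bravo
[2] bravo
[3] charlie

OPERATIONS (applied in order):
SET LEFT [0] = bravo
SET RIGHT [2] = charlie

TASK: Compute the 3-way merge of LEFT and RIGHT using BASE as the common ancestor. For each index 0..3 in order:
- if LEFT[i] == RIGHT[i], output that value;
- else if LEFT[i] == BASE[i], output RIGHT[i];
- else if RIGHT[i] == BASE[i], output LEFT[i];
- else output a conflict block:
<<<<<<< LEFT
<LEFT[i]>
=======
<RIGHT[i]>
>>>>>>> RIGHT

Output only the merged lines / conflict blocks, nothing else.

Final LEFT:  [bravo, bravo, bravo, charlie]
Final RIGHT: [foxtrot, bravo, charlie, charlie]
i=0: L=bravo, R=foxtrot=BASE -> take LEFT -> bravo
i=1: L=bravo R=bravo -> agree -> bravo
i=2: L=bravo=BASE, R=charlie -> take RIGHT -> charlie
i=3: L=charlie R=charlie -> agree -> charlie

Answer: bravo
bravo
charlie
charlie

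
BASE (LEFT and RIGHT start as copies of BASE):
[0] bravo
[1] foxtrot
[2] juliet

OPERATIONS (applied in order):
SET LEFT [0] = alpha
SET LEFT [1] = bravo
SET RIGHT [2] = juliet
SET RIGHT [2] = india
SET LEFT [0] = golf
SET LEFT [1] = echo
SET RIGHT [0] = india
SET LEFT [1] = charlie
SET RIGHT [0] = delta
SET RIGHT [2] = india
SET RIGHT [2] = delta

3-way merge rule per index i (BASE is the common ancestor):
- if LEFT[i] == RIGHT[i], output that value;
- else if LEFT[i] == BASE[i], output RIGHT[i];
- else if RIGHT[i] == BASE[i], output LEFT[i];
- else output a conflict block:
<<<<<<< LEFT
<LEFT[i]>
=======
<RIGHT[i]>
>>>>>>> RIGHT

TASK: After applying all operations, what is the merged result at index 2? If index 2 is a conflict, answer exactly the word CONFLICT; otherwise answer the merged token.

Answer: delta

Derivation:
Final LEFT:  [golf, charlie, juliet]
Final RIGHT: [delta, foxtrot, delta]
i=0: BASE=bravo L=golf R=delta all differ -> CONFLICT
i=1: L=charlie, R=foxtrot=BASE -> take LEFT -> charlie
i=2: L=juliet=BASE, R=delta -> take RIGHT -> delta
Index 2 -> delta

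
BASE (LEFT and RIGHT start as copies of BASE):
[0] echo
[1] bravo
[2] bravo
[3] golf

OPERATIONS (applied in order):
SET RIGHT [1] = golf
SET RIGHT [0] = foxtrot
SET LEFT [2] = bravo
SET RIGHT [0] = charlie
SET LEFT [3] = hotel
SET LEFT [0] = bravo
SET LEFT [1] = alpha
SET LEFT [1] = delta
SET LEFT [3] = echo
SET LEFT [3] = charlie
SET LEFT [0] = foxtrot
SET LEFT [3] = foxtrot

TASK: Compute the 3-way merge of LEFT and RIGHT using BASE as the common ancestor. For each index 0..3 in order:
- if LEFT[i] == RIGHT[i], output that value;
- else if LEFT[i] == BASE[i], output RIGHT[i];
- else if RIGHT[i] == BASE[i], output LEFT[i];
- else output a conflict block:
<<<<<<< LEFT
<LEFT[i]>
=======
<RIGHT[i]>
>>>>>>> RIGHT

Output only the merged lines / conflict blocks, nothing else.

Final LEFT:  [foxtrot, delta, bravo, foxtrot]
Final RIGHT: [charlie, golf, bravo, golf]
i=0: BASE=echo L=foxtrot R=charlie all differ -> CONFLICT
i=1: BASE=bravo L=delta R=golf all differ -> CONFLICT
i=2: L=bravo R=bravo -> agree -> bravo
i=3: L=foxtrot, R=golf=BASE -> take LEFT -> foxtrot

Answer: <<<<<<< LEFT
foxtrot
=======
charlie
>>>>>>> RIGHT
<<<<<<< LEFT
delta
=======
golf
>>>>>>> RIGHT
bravo
foxtrot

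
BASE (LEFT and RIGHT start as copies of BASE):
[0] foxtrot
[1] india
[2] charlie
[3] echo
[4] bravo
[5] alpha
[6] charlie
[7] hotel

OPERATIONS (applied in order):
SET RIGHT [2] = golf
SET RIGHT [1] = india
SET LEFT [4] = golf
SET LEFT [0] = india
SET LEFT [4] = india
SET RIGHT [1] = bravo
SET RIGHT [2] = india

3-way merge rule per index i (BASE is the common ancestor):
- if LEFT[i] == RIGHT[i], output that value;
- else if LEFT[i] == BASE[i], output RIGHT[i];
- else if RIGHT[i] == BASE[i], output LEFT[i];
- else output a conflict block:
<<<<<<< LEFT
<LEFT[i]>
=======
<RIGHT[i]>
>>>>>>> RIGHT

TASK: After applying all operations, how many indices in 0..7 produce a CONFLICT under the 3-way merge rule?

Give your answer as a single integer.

Answer: 0

Derivation:
Final LEFT:  [india, india, charlie, echo, india, alpha, charlie, hotel]
Final RIGHT: [foxtrot, bravo, india, echo, bravo, alpha, charlie, hotel]
i=0: L=india, R=foxtrot=BASE -> take LEFT -> india
i=1: L=india=BASE, R=bravo -> take RIGHT -> bravo
i=2: L=charlie=BASE, R=india -> take RIGHT -> india
i=3: L=echo R=echo -> agree -> echo
i=4: L=india, R=bravo=BASE -> take LEFT -> india
i=5: L=alpha R=alpha -> agree -> alpha
i=6: L=charlie R=charlie -> agree -> charlie
i=7: L=hotel R=hotel -> agree -> hotel
Conflict count: 0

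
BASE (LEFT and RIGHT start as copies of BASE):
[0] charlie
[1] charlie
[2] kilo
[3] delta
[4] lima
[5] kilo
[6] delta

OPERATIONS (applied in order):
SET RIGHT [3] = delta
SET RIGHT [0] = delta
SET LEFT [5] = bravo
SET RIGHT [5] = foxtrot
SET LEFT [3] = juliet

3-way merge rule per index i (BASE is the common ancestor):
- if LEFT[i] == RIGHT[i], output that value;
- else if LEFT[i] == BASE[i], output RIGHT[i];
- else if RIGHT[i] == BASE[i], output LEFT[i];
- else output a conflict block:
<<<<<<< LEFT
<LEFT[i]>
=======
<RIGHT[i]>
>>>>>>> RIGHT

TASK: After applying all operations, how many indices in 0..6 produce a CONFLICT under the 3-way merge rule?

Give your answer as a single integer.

Final LEFT:  [charlie, charlie, kilo, juliet, lima, bravo, delta]
Final RIGHT: [delta, charlie, kilo, delta, lima, foxtrot, delta]
i=0: L=charlie=BASE, R=delta -> take RIGHT -> delta
i=1: L=charlie R=charlie -> agree -> charlie
i=2: L=kilo R=kilo -> agree -> kilo
i=3: L=juliet, R=delta=BASE -> take LEFT -> juliet
i=4: L=lima R=lima -> agree -> lima
i=5: BASE=kilo L=bravo R=foxtrot all differ -> CONFLICT
i=6: L=delta R=delta -> agree -> delta
Conflict count: 1

Answer: 1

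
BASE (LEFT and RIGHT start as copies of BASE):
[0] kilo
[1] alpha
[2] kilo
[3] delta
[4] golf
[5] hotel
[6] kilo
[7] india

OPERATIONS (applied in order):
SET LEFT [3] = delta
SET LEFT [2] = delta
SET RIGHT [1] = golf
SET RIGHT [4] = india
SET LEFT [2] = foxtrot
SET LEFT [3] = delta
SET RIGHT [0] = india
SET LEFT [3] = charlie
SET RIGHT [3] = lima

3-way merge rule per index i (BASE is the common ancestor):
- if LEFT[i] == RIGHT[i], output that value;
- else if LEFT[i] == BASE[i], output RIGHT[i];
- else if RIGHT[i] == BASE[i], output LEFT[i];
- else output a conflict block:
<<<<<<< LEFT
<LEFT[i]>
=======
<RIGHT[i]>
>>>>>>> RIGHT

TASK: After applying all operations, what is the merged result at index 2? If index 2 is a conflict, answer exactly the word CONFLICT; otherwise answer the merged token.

Answer: foxtrot

Derivation:
Final LEFT:  [kilo, alpha, foxtrot, charlie, golf, hotel, kilo, india]
Final RIGHT: [india, golf, kilo, lima, india, hotel, kilo, india]
i=0: L=kilo=BASE, R=india -> take RIGHT -> india
i=1: L=alpha=BASE, R=golf -> take RIGHT -> golf
i=2: L=foxtrot, R=kilo=BASE -> take LEFT -> foxtrot
i=3: BASE=delta L=charlie R=lima all differ -> CONFLICT
i=4: L=golf=BASE, R=india -> take RIGHT -> india
i=5: L=hotel R=hotel -> agree -> hotel
i=6: L=kilo R=kilo -> agree -> kilo
i=7: L=india R=india -> agree -> india
Index 2 -> foxtrot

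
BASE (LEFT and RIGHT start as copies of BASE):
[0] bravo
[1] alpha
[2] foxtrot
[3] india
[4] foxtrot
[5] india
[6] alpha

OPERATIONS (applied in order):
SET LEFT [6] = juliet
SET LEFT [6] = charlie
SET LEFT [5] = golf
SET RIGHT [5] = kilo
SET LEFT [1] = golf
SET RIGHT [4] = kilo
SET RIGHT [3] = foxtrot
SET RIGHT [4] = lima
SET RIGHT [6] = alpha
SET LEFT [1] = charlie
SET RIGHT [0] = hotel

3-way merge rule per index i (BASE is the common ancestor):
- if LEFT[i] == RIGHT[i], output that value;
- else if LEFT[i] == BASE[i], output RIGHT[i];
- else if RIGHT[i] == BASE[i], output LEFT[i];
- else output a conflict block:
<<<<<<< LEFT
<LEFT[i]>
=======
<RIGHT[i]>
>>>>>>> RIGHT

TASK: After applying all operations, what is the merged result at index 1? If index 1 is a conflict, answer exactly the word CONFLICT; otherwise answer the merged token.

Answer: charlie

Derivation:
Final LEFT:  [bravo, charlie, foxtrot, india, foxtrot, golf, charlie]
Final RIGHT: [hotel, alpha, foxtrot, foxtrot, lima, kilo, alpha]
i=0: L=bravo=BASE, R=hotel -> take RIGHT -> hotel
i=1: L=charlie, R=alpha=BASE -> take LEFT -> charlie
i=2: L=foxtrot R=foxtrot -> agree -> foxtrot
i=3: L=india=BASE, R=foxtrot -> take RIGHT -> foxtrot
i=4: L=foxtrot=BASE, R=lima -> take RIGHT -> lima
i=5: BASE=india L=golf R=kilo all differ -> CONFLICT
i=6: L=charlie, R=alpha=BASE -> take LEFT -> charlie
Index 1 -> charlie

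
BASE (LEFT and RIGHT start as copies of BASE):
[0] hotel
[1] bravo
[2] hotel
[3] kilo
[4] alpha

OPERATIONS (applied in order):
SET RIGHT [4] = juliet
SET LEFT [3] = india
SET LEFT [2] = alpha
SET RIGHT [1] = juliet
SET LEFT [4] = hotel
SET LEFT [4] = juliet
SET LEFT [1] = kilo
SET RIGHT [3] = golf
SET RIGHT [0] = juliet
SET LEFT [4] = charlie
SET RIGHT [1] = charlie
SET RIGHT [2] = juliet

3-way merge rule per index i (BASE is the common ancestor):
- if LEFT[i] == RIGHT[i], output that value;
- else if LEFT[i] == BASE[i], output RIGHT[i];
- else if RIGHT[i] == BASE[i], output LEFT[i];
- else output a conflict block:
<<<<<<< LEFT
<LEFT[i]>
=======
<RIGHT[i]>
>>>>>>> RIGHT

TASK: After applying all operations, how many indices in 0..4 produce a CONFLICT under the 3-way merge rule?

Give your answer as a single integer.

Answer: 4

Derivation:
Final LEFT:  [hotel, kilo, alpha, india, charlie]
Final RIGHT: [juliet, charlie, juliet, golf, juliet]
i=0: L=hotel=BASE, R=juliet -> take RIGHT -> juliet
i=1: BASE=bravo L=kilo R=charlie all differ -> CONFLICT
i=2: BASE=hotel L=alpha R=juliet all differ -> CONFLICT
i=3: BASE=kilo L=india R=golf all differ -> CONFLICT
i=4: BASE=alpha L=charlie R=juliet all differ -> CONFLICT
Conflict count: 4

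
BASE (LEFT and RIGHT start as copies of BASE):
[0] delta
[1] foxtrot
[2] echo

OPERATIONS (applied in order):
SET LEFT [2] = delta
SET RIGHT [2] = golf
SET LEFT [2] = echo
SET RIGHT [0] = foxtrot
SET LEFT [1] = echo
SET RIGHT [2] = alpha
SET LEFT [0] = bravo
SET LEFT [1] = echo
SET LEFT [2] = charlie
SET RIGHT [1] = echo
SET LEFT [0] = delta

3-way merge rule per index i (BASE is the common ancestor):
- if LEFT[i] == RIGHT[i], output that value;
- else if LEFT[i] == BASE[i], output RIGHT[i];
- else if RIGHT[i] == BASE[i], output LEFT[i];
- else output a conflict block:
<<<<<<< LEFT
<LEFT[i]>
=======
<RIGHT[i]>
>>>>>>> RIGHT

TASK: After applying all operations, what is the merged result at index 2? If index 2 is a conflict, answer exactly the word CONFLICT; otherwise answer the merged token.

Answer: CONFLICT

Derivation:
Final LEFT:  [delta, echo, charlie]
Final RIGHT: [foxtrot, echo, alpha]
i=0: L=delta=BASE, R=foxtrot -> take RIGHT -> foxtrot
i=1: L=echo R=echo -> agree -> echo
i=2: BASE=echo L=charlie R=alpha all differ -> CONFLICT
Index 2 -> CONFLICT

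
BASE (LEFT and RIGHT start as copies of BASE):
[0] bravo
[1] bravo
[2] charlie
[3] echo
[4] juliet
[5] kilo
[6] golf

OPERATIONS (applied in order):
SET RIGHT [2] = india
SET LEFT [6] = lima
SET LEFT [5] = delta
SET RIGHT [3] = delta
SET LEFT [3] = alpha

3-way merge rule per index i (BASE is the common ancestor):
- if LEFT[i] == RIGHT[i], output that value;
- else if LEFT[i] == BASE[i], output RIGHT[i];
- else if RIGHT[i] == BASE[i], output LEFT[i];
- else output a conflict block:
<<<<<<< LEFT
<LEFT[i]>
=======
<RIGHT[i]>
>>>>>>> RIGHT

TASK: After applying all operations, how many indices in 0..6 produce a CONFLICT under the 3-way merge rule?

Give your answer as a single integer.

Final LEFT:  [bravo, bravo, charlie, alpha, juliet, delta, lima]
Final RIGHT: [bravo, bravo, india, delta, juliet, kilo, golf]
i=0: L=bravo R=bravo -> agree -> bravo
i=1: L=bravo R=bravo -> agree -> bravo
i=2: L=charlie=BASE, R=india -> take RIGHT -> india
i=3: BASE=echo L=alpha R=delta all differ -> CONFLICT
i=4: L=juliet R=juliet -> agree -> juliet
i=5: L=delta, R=kilo=BASE -> take LEFT -> delta
i=6: L=lima, R=golf=BASE -> take LEFT -> lima
Conflict count: 1

Answer: 1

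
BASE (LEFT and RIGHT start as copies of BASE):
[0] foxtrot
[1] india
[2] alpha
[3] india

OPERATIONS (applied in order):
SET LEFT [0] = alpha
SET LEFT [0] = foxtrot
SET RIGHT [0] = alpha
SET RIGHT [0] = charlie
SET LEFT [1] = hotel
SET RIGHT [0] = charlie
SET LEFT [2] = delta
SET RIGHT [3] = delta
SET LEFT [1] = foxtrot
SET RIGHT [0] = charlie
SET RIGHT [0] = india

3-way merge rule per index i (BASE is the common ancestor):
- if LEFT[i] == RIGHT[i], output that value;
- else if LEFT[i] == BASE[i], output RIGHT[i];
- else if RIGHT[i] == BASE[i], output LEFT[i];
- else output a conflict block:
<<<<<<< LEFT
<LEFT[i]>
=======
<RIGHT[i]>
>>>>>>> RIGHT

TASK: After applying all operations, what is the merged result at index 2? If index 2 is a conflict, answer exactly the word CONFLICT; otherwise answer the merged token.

Final LEFT:  [foxtrot, foxtrot, delta, india]
Final RIGHT: [india, india, alpha, delta]
i=0: L=foxtrot=BASE, R=india -> take RIGHT -> india
i=1: L=foxtrot, R=india=BASE -> take LEFT -> foxtrot
i=2: L=delta, R=alpha=BASE -> take LEFT -> delta
i=3: L=india=BASE, R=delta -> take RIGHT -> delta
Index 2 -> delta

Answer: delta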